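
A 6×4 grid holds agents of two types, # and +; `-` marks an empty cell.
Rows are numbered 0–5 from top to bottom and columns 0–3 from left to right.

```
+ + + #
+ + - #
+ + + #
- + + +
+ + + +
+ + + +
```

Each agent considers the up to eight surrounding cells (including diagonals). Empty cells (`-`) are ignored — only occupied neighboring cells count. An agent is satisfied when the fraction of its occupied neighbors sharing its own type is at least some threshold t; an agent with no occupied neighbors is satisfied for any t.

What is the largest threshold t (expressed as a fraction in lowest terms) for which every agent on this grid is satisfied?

1/4

(0,0)+ 3/3
(0,1)+ 4/4
(0,2)+ 2/4
(0,3)# 1/2
(1,0)+ 5/5
(1,1)+ 7/7
(1,3)# 2/4
(2,0)+ 4/4
(2,1)+ 6/6
(2,2)+ 5/7
(2,3)# 1/4
(3,1)+ 7/7
(3,2)+ 7/8
(3,3)+ 4/5
(4,0)+ 4/4
(4,1)+ 7/7
(4,2)+ 8/8
(4,3)+ 5/5
(5,0)+ 3/3
(5,1)+ 5/5
(5,2)+ 5/5
(5,3)+ 3/3
The smallest same-type fraction is 1/4 at (2,3), which reduces to 1/4. Any threshold above that leaves this agent unsatisfied.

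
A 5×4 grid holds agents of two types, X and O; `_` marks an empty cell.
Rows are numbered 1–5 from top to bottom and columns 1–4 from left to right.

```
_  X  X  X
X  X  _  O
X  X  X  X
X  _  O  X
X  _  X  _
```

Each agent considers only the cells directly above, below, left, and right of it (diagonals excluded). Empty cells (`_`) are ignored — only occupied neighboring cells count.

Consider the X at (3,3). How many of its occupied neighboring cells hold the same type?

Occupied neighbors of (3,3): (4,3)=O, (3,2)=X, (3,4)=X.
Same type (X): 2 of 3.

2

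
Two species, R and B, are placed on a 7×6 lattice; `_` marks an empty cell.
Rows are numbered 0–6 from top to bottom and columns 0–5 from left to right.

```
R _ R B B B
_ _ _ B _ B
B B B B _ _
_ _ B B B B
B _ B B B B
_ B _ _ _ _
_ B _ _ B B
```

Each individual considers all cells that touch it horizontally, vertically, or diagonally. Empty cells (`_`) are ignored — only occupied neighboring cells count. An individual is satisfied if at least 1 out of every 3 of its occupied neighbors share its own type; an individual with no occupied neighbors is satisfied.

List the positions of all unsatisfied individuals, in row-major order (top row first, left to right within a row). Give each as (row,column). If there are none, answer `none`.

(0,2)

(0,0)R 0/0 satisfied
(0,2)R 0/2 not
(0,3)B 2/3 satisfied
(0,4)B 4/4 satisfied
(0,5)B 2/2 satisfied
(1,3)B 4/5 satisfied
(1,5)B 2/2 satisfied
(2,0)B 1/1 satisfied
(2,1)B 3/3 satisfied
(2,2)B 5/5 satisfied
(2,3)B 5/5 satisfied
(3,2)B 6/6 satisfied
(3,3)B 7/7 satisfied
(3,4)B 6/6 satisfied
(3,5)B 3/3 satisfied
(4,0)B 1/1 satisfied
(4,2)B 4/4 satisfied
(4,3)B 5/5 satisfied
(4,4)B 5/5 satisfied
(4,5)B 3/3 satisfied
(5,1)B 3/3 satisfied
(6,1)B 1/1 satisfied
(6,4)B 1/1 satisfied
(6,5)B 1/1 satisfied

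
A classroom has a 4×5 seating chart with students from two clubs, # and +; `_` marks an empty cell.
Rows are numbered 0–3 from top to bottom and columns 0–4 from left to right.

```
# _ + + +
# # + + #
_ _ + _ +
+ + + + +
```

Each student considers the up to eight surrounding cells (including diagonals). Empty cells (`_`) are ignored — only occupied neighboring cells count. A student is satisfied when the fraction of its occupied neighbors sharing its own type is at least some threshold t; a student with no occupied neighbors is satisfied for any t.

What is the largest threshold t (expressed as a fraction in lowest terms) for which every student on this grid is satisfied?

Row 0: (0,0)# 2/2 · (0,2)+ 3/4 · (0,3)+ 4/5 · (0,4)+ 2/3
Row 1: (1,0)# 2/2 · (1,1)# 2/5 · (1,2)+ 4/5 · (1,3)+ 6/7 · (1,4)# 0/4
Row 2: (2,2)+ 5/6 · (2,4)+ 3/4
Row 3: (3,0)+ 1/1 · (3,1)+ 3/3 · (3,2)+ 3/3 · (3,3)+ 4/4 · (3,4)+ 2/2
The smallest same-type fraction is 0/4 at (1,4), which reduces to 0/1. Any threshold above that leaves this student unsatisfied.

0/1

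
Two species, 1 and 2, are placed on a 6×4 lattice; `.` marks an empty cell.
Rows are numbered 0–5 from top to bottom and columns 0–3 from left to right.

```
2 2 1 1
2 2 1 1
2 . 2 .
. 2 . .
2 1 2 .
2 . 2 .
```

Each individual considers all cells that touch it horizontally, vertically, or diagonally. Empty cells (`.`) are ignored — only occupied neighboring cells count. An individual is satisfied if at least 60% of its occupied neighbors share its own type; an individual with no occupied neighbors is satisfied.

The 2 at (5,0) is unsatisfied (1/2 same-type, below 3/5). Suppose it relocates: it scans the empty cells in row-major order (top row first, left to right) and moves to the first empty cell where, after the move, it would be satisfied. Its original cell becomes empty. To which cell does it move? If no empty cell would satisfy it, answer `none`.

(2,1)

Vacating (5,0). Empty cells in order:
  (2,1): 5/6 same-type → satisfied — stop here.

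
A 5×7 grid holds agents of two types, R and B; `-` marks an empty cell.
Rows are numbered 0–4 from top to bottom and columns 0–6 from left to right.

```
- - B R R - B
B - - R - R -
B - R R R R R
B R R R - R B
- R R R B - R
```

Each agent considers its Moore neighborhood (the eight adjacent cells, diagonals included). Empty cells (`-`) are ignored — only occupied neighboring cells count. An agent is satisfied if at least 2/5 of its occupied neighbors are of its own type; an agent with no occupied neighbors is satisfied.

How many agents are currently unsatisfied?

(0,2)B 0/2 not
(0,3)R 2/3 satisfied
(0,4)R 3/3 satisfied
(0,6)B 0/1 not
(1,0)B 1/1 satisfied
(1,3)R 5/6 satisfied
(1,5)R 4/5 satisfied
(2,0)B 2/3 satisfied
(2,2)R 5/5 satisfied
(2,3)R 5/5 satisfied
(2,4)R 6/6 satisfied
(2,5)R 4/5 satisfied
(2,6)R 3/4 satisfied
(3,0)B 1/3 not
(3,1)R 4/6 satisfied
(3,2)R 7/7 satisfied
(3,3)R 6/7 satisfied
(3,5)R 4/6 satisfied
(3,6)B 0/4 not
(4,1)R 3/4 satisfied
(4,2)R 5/5 satisfied
(4,3)R 3/4 satisfied
(4,4)B 0/3 not
(4,6)R 1/2 satisfied
Unsatisfied: (0,2), (0,6), (3,0), (3,6), (4,4) — 5 in total.

5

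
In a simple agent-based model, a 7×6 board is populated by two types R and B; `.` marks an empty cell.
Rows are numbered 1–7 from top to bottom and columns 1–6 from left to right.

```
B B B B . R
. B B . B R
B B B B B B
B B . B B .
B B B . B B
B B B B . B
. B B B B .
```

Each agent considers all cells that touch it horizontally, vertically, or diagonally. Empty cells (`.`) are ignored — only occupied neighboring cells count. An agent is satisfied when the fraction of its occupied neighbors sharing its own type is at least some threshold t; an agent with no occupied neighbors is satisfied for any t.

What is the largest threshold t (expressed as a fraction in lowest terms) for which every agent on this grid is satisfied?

1/4

Row 1: (1,1)B 2/2 · (1,2)B 4/4 · (1,3)B 4/4 · (1,4)B 3/3 · (1,6)R 1/2
Row 2: (2,2)B 7/7 · (2,3)B 7/7 · (2,5)B 4/6 · (2,6)R 1/4
Row 3: (3,1)B 4/4 · (3,2)B 6/6 · (3,3)B 6/6 · (3,4)B 6/6 · (3,5)B 5/6 · (3,6)B 3/4
Row 4: (4,1)B 5/5 · (4,2)B 7/7 · (4,4)B 6/6 · (4,5)B 6/6
Row 5: (5,1)B 5/5 · (5,2)B 7/7 · (5,3)B 6/6 · (5,5)B 5/5 · (5,6)B 3/3
Row 6: (6,1)B 4/4 · (6,2)B 7/7 · (6,3)B 7/7 · (6,4)B 6/6 · (6,6)B 3/3
Row 7: (7,2)B 4/4 · (7,3)B 5/5 · (7,4)B 4/4 · (7,5)B 3/3
The smallest same-type fraction is 1/4 at (2,6), which reduces to 1/4. Any threshold above that leaves this agent unsatisfied.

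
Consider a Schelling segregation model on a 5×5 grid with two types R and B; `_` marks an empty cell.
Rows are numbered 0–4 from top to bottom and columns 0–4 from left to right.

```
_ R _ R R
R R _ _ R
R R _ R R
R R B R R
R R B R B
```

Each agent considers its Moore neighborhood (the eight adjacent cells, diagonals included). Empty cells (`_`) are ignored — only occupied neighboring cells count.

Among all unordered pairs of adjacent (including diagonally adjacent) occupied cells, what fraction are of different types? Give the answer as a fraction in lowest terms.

13/45

Scan each occupied cell's neighbors to the right and below (and the two forward diagonals) so each pair is counted once.
From row 0: 0 unlike of 5 pairs (running 0/5).
From row 1: 0 unlike of 7 pairs (running 0/12).
From row 2: 2 unlike of 12 pairs (running 2/24).
From row 3: 8 unlike of 17 pairs (running 10/41).
From row 4: 3 unlike of 4 pairs (running 13/45).
Total adjacent occupied pairs: 45; unlike-type pairs: 13.
13/45 is already in lowest terms.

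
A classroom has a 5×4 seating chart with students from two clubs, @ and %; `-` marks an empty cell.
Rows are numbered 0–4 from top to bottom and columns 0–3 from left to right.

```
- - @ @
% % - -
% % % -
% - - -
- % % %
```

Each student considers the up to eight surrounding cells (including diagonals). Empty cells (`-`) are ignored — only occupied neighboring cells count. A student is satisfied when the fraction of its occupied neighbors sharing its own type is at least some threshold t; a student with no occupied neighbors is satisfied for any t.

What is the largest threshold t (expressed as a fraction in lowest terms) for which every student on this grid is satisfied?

(0,2)@ 1/2
(0,3)@ 1/1
(1,0)% 3/3
(1,1)% 4/5
(2,0)% 4/4
(2,1)% 5/5
(2,2)% 2/2
(3,0)% 3/3
(4,1)% 2/2
(4,2)% 2/2
(4,3)% 1/1
The smallest same-type fraction is 1/2 at (0,2), which reduces to 1/2. Any threshold above that leaves this student unsatisfied.

1/2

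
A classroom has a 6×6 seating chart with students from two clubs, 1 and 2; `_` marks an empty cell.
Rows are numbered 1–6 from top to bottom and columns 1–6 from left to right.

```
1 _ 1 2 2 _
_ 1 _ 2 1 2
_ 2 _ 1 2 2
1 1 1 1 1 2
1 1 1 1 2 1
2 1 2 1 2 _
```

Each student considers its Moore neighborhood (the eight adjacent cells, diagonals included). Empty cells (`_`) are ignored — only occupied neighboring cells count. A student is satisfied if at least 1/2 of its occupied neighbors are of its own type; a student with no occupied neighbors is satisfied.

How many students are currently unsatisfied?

(1,1)1 1/1 ok
(1,3)1 1/3 unhappy
(1,4)2 2/4 ok
(1,5)2 3/4 ok
(2,2)1 2/3 ok
(2,4)2 3/6 ok
(2,5)1 1/7 unhappy
(2,6)2 3/4 ok
(3,2)2 0/4 unhappy
(3,4)1 4/6 ok
(3,5)2 4/8 ok
(3,6)2 3/5 ok
(4,1)1 3/4 ok
(4,2)1 5/6 ok
(4,3)1 6/7 ok
(4,4)1 5/7 ok
(4,5)1 4/8 ok
(4,6)2 3/5 ok
(5,1)1 4/5 ok
(5,2)1 6/8 ok
(5,3)1 7/8 ok
(5,4)1 5/8 ok
(5,5)2 2/7 unhappy
(5,6)1 1/4 unhappy
(6,1)2 0/3 unhappy
(6,2)1 3/5 ok
(6,3)2 0/5 unhappy
(6,4)1 2/5 unhappy
(6,5)2 1/4 unhappy
Unsatisfied: (1,3), (2,5), (3,2), (5,5), (5,6), (6,1), (6,3), (6,4), (6,5) — 9 in total.

9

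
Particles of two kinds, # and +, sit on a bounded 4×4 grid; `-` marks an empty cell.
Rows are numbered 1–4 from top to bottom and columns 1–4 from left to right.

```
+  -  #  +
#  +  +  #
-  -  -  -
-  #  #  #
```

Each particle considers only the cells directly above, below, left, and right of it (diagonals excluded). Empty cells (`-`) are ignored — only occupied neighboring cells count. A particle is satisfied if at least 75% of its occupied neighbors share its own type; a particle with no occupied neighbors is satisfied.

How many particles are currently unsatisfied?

(1,1)+ 0/1 unhappy
(1,3)# 0/2 unhappy
(1,4)+ 0/2 unhappy
(2,1)# 0/2 unhappy
(2,2)+ 1/2 unhappy
(2,3)+ 1/3 unhappy
(2,4)# 0/2 unhappy
(4,2)# 1/1 ok
(4,3)# 2/2 ok
(4,4)# 1/1 ok
Unsatisfied: (1,1), (1,3), (1,4), (2,1), (2,2), (2,3), (2,4) — 7 in total.

7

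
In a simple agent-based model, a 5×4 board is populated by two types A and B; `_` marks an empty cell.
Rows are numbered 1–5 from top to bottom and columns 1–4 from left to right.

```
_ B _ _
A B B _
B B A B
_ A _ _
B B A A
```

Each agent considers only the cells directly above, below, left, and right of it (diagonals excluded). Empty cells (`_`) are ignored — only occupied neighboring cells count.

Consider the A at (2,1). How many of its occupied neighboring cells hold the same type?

0

Occupied neighbors of (2,1): (3,1)=B, (2,2)=B.
Same type (A): 0 of 2.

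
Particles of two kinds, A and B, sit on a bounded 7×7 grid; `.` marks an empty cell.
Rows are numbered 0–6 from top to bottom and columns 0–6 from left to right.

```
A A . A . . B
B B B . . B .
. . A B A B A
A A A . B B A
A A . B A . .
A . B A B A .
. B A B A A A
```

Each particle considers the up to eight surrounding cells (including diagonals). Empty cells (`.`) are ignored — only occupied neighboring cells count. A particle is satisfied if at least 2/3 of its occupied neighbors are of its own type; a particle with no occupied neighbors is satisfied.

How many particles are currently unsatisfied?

Row 0: (0,0)A 1/3 not · (0,1)A 1/4 not · (0,3)A 0/1 not · (0,6)B 1/1 satisfied
Row 1: (1,0)B 1/3 not · (1,1)B 2/5 not · (1,2)B 2/5 not · (1,5)B 2/4 not
Row 2: (2,2)A 2/5 not · (2,3)B 2/5 not · (2,4)A 0/5 not · (2,5)B 3/6 not · (2,6)A 1/4 not
Row 3: (3,0)A 3/3 satisfied · (3,1)A 5/5 satisfied · (3,2)A 3/5 not · (3,4)B 4/6 satisfied · (3,5)B 2/6 not · (3,6)A 1/3 not
Row 4: (4,0)A 4/4 satisfied · (4,1)A 5/6 satisfied · (4,3)B 3/6 not · (4,4)A 2/6 not
Row 5: (5,0)A 2/3 satisfied · (5,2)B 3/6 not · (5,3)A 3/7 not · (5,4)B 2/7 not · (5,5)A 4/5 satisfied
Row 6: (6,1)B 1/3 not · (6,2)A 1/4 not · (6,3)B 2/5 not · (6,4)A 3/5 not · (6,5)A 3/4 satisfied · (6,6)A 2/2 satisfied
Unsatisfied: (0,0), (0,1), (0,3), (1,0), (1,1), (1,2), (1,5), (2,2), (2,3), (2,4), (2,5), (2,6), (3,2), (3,5), (3,6), (4,3), (4,4), (5,2), (5,3), (5,4), (6,1), (6,2), (6,3), (6,4) — 24 in total.

24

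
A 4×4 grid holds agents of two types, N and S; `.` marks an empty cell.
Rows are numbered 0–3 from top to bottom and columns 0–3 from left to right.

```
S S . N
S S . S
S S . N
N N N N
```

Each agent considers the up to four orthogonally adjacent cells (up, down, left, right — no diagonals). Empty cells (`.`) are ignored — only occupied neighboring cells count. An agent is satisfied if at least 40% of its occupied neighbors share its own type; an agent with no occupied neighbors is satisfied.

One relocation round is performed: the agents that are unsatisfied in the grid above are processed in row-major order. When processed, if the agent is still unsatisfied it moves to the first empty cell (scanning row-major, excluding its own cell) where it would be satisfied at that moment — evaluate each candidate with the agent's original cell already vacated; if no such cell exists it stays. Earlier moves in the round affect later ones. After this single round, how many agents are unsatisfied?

Initially unsatisfied (in order): (0,3), (1,3).
  (0,3) → (2,2).
  (1,3) → (0,2).
Resulting grid:
S S S .
S S . .
S S N N
N N N N
All satisfied now.

0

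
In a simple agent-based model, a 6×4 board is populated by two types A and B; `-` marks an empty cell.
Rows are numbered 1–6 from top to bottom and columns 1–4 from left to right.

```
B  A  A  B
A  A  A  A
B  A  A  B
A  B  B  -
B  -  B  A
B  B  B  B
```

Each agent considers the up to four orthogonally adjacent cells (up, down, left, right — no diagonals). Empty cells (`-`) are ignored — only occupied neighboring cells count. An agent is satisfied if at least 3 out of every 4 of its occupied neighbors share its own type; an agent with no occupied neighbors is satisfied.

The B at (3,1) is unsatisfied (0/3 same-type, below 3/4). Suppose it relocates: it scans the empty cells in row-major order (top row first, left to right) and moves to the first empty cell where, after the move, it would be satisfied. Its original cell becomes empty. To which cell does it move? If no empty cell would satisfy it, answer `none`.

(5,2)

Vacating (3,1). Empty cells in order:
  (4,4): 2/3 same-type → still unsatisfied.
  (5,2): 4/4 same-type → satisfied — stop here.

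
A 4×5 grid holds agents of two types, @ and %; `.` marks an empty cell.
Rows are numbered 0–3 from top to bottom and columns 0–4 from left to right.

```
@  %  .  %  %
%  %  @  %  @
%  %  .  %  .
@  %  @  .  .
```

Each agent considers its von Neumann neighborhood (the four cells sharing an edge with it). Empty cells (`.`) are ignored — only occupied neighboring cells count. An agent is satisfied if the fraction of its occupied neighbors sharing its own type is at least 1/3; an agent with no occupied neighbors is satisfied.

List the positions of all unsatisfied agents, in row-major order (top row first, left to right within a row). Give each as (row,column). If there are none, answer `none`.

(0,0), (1,2), (1,4), (3,0), (3,2)

(0,0)@ 0/2 ✗
(0,1)% 1/2 ✓
(0,3)% 2/2 ✓
(0,4)% 1/2 ✓
(1,0)% 2/3 ✓
(1,1)% 3/4 ✓
(1,2)@ 0/2 ✗
(1,3)% 2/4 ✓
(1,4)@ 0/2 ✗
(2,0)% 2/3 ✓
(2,1)% 3/3 ✓
(2,3)% 1/1 ✓
(3,0)@ 0/2 ✗
(3,1)% 1/3 ✓
(3,2)@ 0/1 ✗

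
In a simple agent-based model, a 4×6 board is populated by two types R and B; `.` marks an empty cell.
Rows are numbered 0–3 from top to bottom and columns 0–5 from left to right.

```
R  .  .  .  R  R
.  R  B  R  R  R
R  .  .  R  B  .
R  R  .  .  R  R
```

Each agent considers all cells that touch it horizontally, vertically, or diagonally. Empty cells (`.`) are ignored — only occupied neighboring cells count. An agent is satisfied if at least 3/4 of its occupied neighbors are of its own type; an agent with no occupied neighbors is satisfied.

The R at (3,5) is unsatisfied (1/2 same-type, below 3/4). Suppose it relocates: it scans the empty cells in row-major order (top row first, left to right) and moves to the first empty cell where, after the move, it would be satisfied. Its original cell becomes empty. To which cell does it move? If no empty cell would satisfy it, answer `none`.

(0,3)

Vacating (3,5). Empty cells in order:
  (0,1): 2/3 same-type → still unsatisfied.
  (0,2): 2/3 same-type → still unsatisfied.
  (0,3): 3/4 same-type → satisfied — stop here.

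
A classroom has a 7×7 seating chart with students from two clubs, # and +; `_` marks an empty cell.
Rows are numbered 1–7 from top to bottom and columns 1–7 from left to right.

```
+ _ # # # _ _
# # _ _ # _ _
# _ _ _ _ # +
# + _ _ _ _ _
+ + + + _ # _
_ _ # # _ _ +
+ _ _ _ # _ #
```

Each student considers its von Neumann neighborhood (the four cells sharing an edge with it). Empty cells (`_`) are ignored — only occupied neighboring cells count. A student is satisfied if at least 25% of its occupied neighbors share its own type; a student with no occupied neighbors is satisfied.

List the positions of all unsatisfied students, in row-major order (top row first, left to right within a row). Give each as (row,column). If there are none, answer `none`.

(1,1), (3,6), (3,7), (6,7), (7,7)

(1,1)+ 0/1 unhappy
(1,3)# 1/1 ok
(1,4)# 2/2 ok
(1,5)# 2/2 ok
(2,1)# 2/3 ok
(2,2)# 1/1 ok
(2,5)# 1/1 ok
(3,1)# 2/2 ok
(3,6)# 0/1 unhappy
(3,7)+ 0/1 unhappy
(4,1)# 1/3 ok
(4,2)+ 1/2 ok
(5,1)+ 1/2 ok
(5,2)+ 3/3 ok
(5,3)+ 2/3 ok
(5,4)+ 1/2 ok
(5,6)# 0/0 ok
(6,3)# 1/2 ok
(6,4)# 1/2 ok
(6,7)+ 0/1 unhappy
(7,1)+ 0/0 ok
(7,5)# 0/0 ok
(7,7)# 0/1 unhappy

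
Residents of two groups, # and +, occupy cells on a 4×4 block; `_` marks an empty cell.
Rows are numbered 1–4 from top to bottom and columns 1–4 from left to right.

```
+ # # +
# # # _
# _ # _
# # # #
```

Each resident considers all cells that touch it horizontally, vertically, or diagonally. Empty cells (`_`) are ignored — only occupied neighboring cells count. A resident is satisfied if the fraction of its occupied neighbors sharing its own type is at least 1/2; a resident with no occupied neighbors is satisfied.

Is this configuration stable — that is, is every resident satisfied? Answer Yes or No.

No

(1,1)+ 0/3 ✗
(1,2)# 4/5 ✓
(1,3)# 3/4 ✓
(1,4)+ 0/2 ✗
(2,1)# 3/4 ✓
(2,2)# 6/7 ✓
(2,3)# 4/5 ✓
(3,1)# 4/4 ✓
(3,3)# 5/5 ✓
(4,1)# 2/2 ✓
(4,2)# 4/4 ✓
(4,3)# 3/3 ✓
(4,4)# 2/2 ✓
For instance (1,1) has only 0/3 same-type neighbors, below 1/2.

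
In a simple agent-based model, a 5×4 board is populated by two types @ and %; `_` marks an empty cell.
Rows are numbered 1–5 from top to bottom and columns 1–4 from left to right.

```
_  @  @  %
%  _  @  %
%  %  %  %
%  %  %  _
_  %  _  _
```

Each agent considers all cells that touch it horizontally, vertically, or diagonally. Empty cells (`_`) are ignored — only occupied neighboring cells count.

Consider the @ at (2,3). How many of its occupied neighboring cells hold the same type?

Occupied neighbors of (2,3): (1,2)=@, (1,3)=@, (1,4)=%, (2,4)=%, (3,2)=%, (3,3)=%, (3,4)=%.
Same type (@): 2 of 7.

2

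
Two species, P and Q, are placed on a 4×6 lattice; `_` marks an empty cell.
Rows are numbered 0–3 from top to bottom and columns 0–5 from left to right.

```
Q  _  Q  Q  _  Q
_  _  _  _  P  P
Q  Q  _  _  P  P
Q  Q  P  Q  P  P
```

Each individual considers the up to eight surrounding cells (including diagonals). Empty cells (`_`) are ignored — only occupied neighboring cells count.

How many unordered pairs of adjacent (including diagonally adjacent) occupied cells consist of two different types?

8

Scan each occupied cell's neighbors to the right and below (and the two forward diagonals) so each pair is counted once.
Row 0: Q(0,2)–Q(0,3)= Q(0,3)–P(1,4)≠ Q(0,5)–P(1,5)≠ Q(0,5)–P(1,4)≠  → 3/4 unlike.
Row 1: P(1,4)–P(1,5)= P(1,4)–P(2,4)= P(1,4)–P(2,5)= P(1,5)–P(2,5)= P(1,5)–P(2,4)=  → 0/5 unlike.
Row 2: Q(2,0)–Q(2,1)= Q(2,0)–Q(3,0)= Q(2,0)–Q(3,1)= Q(2,1)–Q(3,1)= Q(2,1)–P(3,2)≠ Q(2,1)–Q(3,0)= P(2,4)–P(2,5)= P(2,4)–P(3,4)= P(2,4)–P(3,5)= P(2,4)–Q(3,3)≠ P(2,5)–P(3,5)= P(2,5)–P(3,4)=  → 2/12 unlike.
Row 3: Q(3,0)–Q(3,1)= Q(3,1)–P(3,2)≠ P(3,2)–Q(3,3)≠ Q(3,3)–P(3,4)≠ P(3,4)–P(3,5)=  → 3/5 unlike.
Total adjacent occupied pairs: 26; unlike-type pairs: 8.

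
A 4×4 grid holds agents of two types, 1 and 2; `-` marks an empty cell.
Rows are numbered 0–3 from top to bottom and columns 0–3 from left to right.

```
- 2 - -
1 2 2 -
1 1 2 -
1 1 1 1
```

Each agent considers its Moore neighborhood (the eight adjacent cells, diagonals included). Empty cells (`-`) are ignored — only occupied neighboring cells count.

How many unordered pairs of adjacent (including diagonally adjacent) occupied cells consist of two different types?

Scan each occupied cell's neighbors to the right and below (and the two forward diagonals) so each pair is counted once.
From row 0: 1 unlike of 3 pairs (running 1/3).
From row 1: 4 unlike of 9 pairs (running 5/12).
From row 2: 4 unlike of 10 pairs (running 9/22).
From row 3: 0 unlike of 3 pairs (running 9/25).
Total adjacent occupied pairs: 25; unlike-type pairs: 9.

9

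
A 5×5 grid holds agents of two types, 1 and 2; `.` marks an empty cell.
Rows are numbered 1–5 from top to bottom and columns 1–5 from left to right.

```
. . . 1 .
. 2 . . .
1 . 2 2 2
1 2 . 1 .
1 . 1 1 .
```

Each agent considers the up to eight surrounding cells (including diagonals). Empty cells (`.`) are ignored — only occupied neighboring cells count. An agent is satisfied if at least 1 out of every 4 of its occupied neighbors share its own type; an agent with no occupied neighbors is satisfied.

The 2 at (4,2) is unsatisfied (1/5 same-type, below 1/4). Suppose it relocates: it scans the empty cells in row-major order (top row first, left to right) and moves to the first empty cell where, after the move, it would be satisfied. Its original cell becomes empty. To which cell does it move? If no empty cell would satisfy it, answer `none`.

Vacating (4,2). Empty cells in order:
  (1,1): 1/1 same-type → satisfied — stop here.

(1,1)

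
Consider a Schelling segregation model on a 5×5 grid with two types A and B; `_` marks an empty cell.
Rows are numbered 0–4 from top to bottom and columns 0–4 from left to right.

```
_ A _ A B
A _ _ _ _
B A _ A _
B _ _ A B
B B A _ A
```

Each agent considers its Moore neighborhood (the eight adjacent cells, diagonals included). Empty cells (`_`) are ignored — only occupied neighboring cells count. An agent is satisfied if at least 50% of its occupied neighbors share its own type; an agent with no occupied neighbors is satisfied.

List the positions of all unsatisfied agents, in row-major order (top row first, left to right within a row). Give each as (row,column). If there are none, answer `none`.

(0,3), (0,4), (2,0), (2,1), (3,4)

(0,1)A 1/1 satisfied
(0,3)A 0/1 not
(0,4)B 0/1 not
(1,0)A 2/3 satisfied
(2,0)B 1/3 not
(2,1)A 1/3 not
(2,3)A 1/2 satisfied
(3,0)B 3/4 satisfied
(3,3)A 3/4 satisfied
(3,4)B 0/3 not
(4,0)B 2/2 satisfied
(4,1)B 2/3 satisfied
(4,2)A 1/2 satisfied
(4,4)A 1/2 satisfied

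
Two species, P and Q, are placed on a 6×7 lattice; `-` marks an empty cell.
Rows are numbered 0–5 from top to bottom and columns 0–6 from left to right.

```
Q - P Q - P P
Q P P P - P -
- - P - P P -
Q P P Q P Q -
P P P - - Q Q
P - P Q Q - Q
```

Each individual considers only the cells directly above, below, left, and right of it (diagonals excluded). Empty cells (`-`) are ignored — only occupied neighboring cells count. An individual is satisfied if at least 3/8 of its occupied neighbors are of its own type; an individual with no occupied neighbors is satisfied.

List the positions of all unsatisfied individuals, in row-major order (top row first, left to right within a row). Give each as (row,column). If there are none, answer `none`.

(0,0)Q 1/1 ok
(0,2)P 1/2 ok
(0,3)Q 0/2 unhappy
(0,5)P 2/2 ok
(0,6)P 1/1 ok
(1,0)Q 1/2 ok
(1,1)P 1/2 ok
(1,2)P 4/4 ok
(1,3)P 1/2 ok
(1,5)P 2/2 ok
(2,2)P 2/2 ok
(2,4)P 2/2 ok
(2,5)P 2/3 ok
(3,0)Q 0/2 unhappy
(3,1)P 2/3 ok
(3,2)P 3/4 ok
(3,3)Q 0/2 unhappy
(3,4)P 1/3 unhappy
(3,5)Q 1/3 unhappy
(4,0)P 2/3 ok
(4,1)P 3/3 ok
(4,2)P 3/3 ok
(4,5)Q 2/2 ok
(4,6)Q 2/2 ok
(5,0)P 1/1 ok
(5,2)P 1/2 ok
(5,3)Q 1/2 ok
(5,4)Q 1/1 ok
(5,6)Q 1/1 ok

(0,3), (3,0), (3,3), (3,4), (3,5)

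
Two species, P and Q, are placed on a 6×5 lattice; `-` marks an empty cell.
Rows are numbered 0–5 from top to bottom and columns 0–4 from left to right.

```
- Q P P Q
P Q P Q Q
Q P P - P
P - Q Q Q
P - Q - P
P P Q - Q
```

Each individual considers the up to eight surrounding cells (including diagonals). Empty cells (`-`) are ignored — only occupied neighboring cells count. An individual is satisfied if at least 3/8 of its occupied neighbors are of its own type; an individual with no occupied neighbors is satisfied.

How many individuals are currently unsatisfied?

10

Row 0: (0,1)Q 1/4 unhappy · (0,2)P 2/5 ok · (0,3)P 2/5 ok · (0,4)Q 2/3 ok
Row 1: (1,0)P 1/4 unhappy · (1,1)Q 2/7 unhappy · (1,2)P 4/7 ok · (1,3)Q 2/7 unhappy · (1,4)Q 2/4 ok
Row 2: (2,0)Q 1/4 unhappy · (2,1)P 4/7 ok · (2,2)P 2/6 unhappy · (2,4)P 0/4 unhappy
Row 3: (3,0)P 2/3 ok · (3,2)Q 2/4 ok · (3,3)Q 3/6 ok · (3,4)Q 1/3 unhappy
Row 4: (4,0)P 3/3 ok · (4,2)Q 3/4 ok · (4,4)P 0/3 unhappy
Row 5: (5,0)P 2/2 ok · (5,1)P 2/4 ok · (5,2)Q 1/2 ok · (5,4)Q 0/1 unhappy
Unsatisfied: (0,1), (1,0), (1,1), (1,3), (2,0), (2,2), (2,4), (3,4), (4,4), (5,4) — 10 in total.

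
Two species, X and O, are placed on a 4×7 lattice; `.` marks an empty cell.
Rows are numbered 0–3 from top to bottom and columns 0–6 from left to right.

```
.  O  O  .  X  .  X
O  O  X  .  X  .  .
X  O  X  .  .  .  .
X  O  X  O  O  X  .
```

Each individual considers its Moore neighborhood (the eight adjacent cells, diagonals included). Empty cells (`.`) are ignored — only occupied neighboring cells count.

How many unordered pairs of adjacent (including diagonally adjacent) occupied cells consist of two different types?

Scan each occupied cell's neighbors to the right and below (and the two forward diagonals) so each pair is counted once.
From row 0: 2 unlike of 7 pairs (running 2/7).
From row 1: 5 unlike of 9 pairs (running 7/16).
From row 2: 7 unlike of 10 pairs (running 14/26).
From row 3: 4 unlike of 5 pairs (running 18/31).
Total adjacent occupied pairs: 31; unlike-type pairs: 18.

18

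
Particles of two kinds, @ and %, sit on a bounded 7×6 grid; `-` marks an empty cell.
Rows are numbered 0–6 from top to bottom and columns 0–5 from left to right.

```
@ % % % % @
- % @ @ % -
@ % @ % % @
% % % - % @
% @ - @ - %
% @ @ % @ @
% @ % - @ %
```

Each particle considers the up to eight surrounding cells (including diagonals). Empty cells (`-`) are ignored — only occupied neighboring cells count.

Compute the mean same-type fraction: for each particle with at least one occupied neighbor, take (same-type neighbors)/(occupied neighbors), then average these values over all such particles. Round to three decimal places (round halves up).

0.389

(0,0)@ 0/2
(0,1)% 2/4
(0,2)% 3/5
(0,3)% 3/5
(0,4)% 2/4
(0,5)@ 0/2
(1,1)% 3/7
(1,2)@ 2/8
(1,3)@ 2/8
(1,4)% 4/7
(2,0)@ 0/4
(2,1)% 4/7
(2,2)@ 2/7
(2,3)% 4/7
(2,4)% 3/6
(2,5)@ 1/4
(3,0)% 3/5
(3,1)% 4/7
(3,2)% 3/6
(3,4)% 3/6
(3,5)@ 1/4
(4,0)% 3/5
(4,1)@ 2/7
(4,3)@ 2/5
(4,5)% 1/4
(5,0)% 2/5
(5,1)@ 3/7
(5,2)@ 4/6
(5,3)% 1/5
(5,4)@ 3/6
(5,5)@ 2/4
(6,0)% 1/3
(6,1)@ 2/5
(6,2)% 1/4
(6,4)@ 2/4
(6,5)% 0/3
Sum over 36 particles: 0/2 + 2/4 + 3/5 + 3/5 + 2/4 + 0/2 + 3/7 + 2/8 + 2/8 + 4/7 + 0/4 + 4/7 + 2/7 + 4/7 + 3/6 + 1/4 + 3/5 + 4/7 + 3/6 + 3/6 + 1/4 + 3/5 + 2/7 + 2/5 + 1/4 + 2/5 + 3/7 + 4/6 + 1/5 + 3/6 + 2/4 + 1/3 + 2/5 + 1/4 + 2/4 + 0/3 = 981/70; mean = 981/70 ÷ 36 = 109/280 = 0.389285… → 0.389.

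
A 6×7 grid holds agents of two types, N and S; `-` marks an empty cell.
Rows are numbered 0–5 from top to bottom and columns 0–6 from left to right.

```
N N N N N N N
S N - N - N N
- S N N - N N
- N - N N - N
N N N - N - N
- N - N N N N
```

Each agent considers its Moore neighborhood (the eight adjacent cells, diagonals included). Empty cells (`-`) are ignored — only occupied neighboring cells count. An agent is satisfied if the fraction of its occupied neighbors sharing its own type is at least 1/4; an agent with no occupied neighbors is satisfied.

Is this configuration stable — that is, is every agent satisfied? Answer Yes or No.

Yes

Row 0: (0,0)N 2/3 satisfied · (0,1)N 3/4 satisfied · (0,2)N 4/4 satisfied · (0,3)N 3/3 satisfied · (0,4)N 4/4 satisfied · (0,5)N 4/4 satisfied · (0,6)N 3/3 satisfied
Row 1: (1,0)S 1/4 satisfied · (1,1)N 4/6 satisfied · (1,3)N 5/5 satisfied · (1,5)N 6/6 satisfied · (1,6)N 5/5 satisfied
Row 2: (2,1)S 1/4 satisfied · (2,2)N 5/6 satisfied · (2,3)N 4/4 satisfied · (2,5)N 5/5 satisfied · (2,6)N 4/4 satisfied
Row 3: (3,1)N 4/5 satisfied · (3,3)N 5/5 satisfied · (3,4)N 4/4 satisfied · (3,6)N 3/3 satisfied
Row 4: (4,0)N 3/3 satisfied · (4,1)N 4/4 satisfied · (4,2)N 5/5 satisfied · (4,4)N 5/5 satisfied · (4,6)N 3/3 satisfied
Row 5: (5,1)N 3/3 satisfied · (5,3)N 3/3 satisfied · (5,4)N 3/3 satisfied · (5,5)N 4/4 satisfied · (5,6)N 2/2 satisfied
All meet the threshold, so the configuration is stable.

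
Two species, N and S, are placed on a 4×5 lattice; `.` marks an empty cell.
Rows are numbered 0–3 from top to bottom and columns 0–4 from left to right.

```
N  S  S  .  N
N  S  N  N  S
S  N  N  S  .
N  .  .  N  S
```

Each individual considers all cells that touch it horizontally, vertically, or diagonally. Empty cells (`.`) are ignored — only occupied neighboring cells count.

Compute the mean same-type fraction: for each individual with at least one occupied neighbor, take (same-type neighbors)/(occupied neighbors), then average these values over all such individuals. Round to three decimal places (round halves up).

(0,0)N 1/3
(0,1)S 2/5
(0,2)S 2/4
(0,4)N 1/2
(1,0)N 2/5
(1,1)S 3/8
(1,2)N 3/7
(1,3)N 3/6
(1,4)S 1/3
(2,0)S 1/4
(2,1)N 4/6
(2,2)N 4/6
(2,3)S 2/6
(3,0)N 1/2
(3,3)N 1/3
(3,4)S 1/2
Sum over 16 individuals: 1/3 + 2/5 + 2/4 + 1/2 + 2/5 + 3/8 + 3/7 + 3/6 + 1/3 + 1/4 + 4/6 + 4/6 + 2/6 + 1/2 + 1/3 + 1/2 = 5897/840; mean = 5897/840 ÷ 16 = 5897/13440 = 0.438764… → 0.439.

0.439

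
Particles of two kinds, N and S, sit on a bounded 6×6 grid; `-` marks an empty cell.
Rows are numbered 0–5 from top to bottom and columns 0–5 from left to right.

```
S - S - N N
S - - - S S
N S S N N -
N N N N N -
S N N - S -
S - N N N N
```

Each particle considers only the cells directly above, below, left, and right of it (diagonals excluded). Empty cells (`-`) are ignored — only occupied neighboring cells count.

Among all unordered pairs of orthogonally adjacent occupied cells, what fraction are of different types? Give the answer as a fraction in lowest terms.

3/8

Scan each occupied cell's neighbors to the right and below so each pair is counted once.
Row 0: S(0,0)–S(1,0)= N(0,4)–N(0,5)= N(0,4)–S(1,4)≠ N(0,5)–S(1,5)≠  → 2/4 unlike.
Row 1: S(1,0)–N(2,0)≠ S(1,4)–S(1,5)= S(1,4)–N(2,4)≠  → 2/3 unlike.
Row 2: N(2,0)–S(2,1)≠ N(2,0)–N(3,0)= S(2,1)–S(2,2)= S(2,1)–N(3,1)≠ S(2,2)–N(2,3)≠ S(2,2)–N(3,2)≠ N(2,3)–N(2,4)= N(2,3)–N(3,3)= N(2,4)–N(3,4)=  → 4/9 unlike.
Row 3: N(3,0)–N(3,1)= N(3,0)–S(4,0)≠ N(3,1)–N(3,2)= N(3,1)–N(4,1)= N(3,2)–N(3,3)= N(3,2)–N(4,2)= N(3,3)–N(3,4)= N(3,4)–S(4,4)≠  → 2/8 unlike.
Row 4: S(4,0)–N(4,1)≠ S(4,0)–S(5,0)= N(4,1)–N(4,2)= N(4,2)–N(5,2)= S(4,4)–N(5,4)≠  → 2/5 unlike.
Row 5: N(5,2)–N(5,3)= N(5,3)–N(5,4)= N(5,4)–N(5,5)=  → 0/3 unlike.
Total adjacent occupied pairs: 32; unlike-type pairs: 12.
12/32 reduces to 3/8.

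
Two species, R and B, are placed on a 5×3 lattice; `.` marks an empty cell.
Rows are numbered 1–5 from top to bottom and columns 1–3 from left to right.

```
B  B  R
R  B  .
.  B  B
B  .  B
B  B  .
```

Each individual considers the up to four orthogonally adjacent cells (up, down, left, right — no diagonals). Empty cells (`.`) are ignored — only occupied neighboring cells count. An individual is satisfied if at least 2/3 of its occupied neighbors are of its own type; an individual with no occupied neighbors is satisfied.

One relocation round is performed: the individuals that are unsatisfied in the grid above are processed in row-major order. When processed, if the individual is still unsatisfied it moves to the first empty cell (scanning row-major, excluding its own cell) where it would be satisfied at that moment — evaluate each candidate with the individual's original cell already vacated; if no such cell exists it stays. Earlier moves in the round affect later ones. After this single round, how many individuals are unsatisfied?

Initially unsatisfied (in order): (1,1), (1,3), (2,1).
  (1,1) → (2,3).
  (1,3): no empty cell satisfies it; stays.
  (2,1): no empty cell satisfies it; stays.
Resulting grid:
. B R
R B B
. B B
B . B
B B .
Unsatisfied now: (1,2), (1,3), (2,1).

3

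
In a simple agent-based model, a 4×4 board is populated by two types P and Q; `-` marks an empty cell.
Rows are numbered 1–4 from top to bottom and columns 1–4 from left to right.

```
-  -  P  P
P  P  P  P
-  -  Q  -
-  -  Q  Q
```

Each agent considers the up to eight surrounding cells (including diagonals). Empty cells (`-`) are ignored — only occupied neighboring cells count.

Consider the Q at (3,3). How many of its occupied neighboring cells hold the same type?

2

Occupied neighbors of (3,3): (2,2)=P, (2,3)=P, (2,4)=P, (4,3)=Q, (4,4)=Q.
Same type (Q): 2 of 5.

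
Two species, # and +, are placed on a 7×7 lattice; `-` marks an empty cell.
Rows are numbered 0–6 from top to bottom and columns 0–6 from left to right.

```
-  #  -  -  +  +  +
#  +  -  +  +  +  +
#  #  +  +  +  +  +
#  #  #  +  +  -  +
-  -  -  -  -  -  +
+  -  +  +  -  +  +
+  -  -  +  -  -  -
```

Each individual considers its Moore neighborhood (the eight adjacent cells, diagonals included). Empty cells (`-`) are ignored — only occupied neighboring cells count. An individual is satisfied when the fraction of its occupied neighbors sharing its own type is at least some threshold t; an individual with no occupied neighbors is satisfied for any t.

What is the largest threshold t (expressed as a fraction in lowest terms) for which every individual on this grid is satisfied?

1/5

(0,1)# 1/2
(0,4)+ 4/4
(0,5)+ 5/5
(0,6)+ 3/3
(1,0)# 3/4
(1,1)+ 1/5
(1,3)+ 5/5
(1,4)+ 7/7
(1,5)+ 8/8
(1,6)+ 5/5
(2,0)# 4/5
(2,1)# 5/7
(2,2)+ 4/7
(2,3)+ 6/7
(2,4)+ 7/7
(2,5)+ 7/7
(2,6)+ 4/4
(3,0)# 3/3
(3,1)# 4/5
(3,2)# 2/5
(3,3)+ 4/5
(3,4)+ 4/4
(3,6)+ 3/3
(4,6)+ 3/3
(5,0)+ 1/1
(5,2)+ 2/2
(5,3)+ 2/2
(5,5)+ 2/2
(5,6)+ 2/2
(6,0)+ 1/1
(6,3)+ 2/2
The smallest same-type fraction is 1/5 at (1,1), which reduces to 1/5. Any threshold above that leaves this individual unsatisfied.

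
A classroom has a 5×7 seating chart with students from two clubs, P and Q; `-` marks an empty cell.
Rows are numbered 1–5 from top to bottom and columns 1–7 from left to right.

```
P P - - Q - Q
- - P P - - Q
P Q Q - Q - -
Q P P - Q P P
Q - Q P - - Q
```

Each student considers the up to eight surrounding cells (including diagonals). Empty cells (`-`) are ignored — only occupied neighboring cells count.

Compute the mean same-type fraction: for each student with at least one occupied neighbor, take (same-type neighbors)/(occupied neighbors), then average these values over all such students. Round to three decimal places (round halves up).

0.431

Row 1: (1,1)P 1/1 · (1,2)P 2/2 · (1,5)Q 0/1 · (1,7)Q 1/1
Row 2: (2,3)P 2/4 · (2,4)P 1/4 · (2,7)Q 1/1
Row 3: (3,1)P 1/3 · (3,2)Q 2/6 · (3,3)Q 1/5 · (3,5)Q 1/3
Row 4: (4,1)Q 2/4 · (4,2)P 2/7 · (4,3)P 2/5 · (4,5)Q 1/3 · (4,6)P 1/4 · (4,7)P 1/2
Row 5: (5,1)Q 1/2 · (5,3)Q 0/3 · (5,4)P 1/3 · (5,7)Q 0/2
Sum over 21 students: 1/1 + 2/2 + 0/1 + 1/1 + 2/4 + 1/4 + 1/1 + 1/3 + 2/6 + 1/5 + 1/3 + 2/4 + 2/7 + 2/5 + 1/3 + 1/4 + 1/2 + 1/2 + 0/3 + 1/3 + 0/2 = 1901/210; mean = 1901/210 ÷ 21 = 1901/4410 = 0.431065… → 0.431.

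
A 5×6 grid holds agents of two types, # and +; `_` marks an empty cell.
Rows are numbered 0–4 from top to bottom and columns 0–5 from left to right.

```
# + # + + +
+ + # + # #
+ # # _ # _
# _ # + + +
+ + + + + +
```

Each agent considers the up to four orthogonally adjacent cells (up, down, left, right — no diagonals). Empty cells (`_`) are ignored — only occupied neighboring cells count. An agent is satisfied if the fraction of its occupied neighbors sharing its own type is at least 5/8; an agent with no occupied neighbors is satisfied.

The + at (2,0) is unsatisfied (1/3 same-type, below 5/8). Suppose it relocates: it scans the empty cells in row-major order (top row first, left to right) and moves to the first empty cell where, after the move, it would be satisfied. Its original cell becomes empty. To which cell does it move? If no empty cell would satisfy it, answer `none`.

Vacating (2,0). Empty cells in order:
  (2,3): 2/4 same-type → still unsatisfied.
  (2,5): 1/3 same-type → still unsatisfied.
  (3,1): 1/4 same-type → still unsatisfied.

none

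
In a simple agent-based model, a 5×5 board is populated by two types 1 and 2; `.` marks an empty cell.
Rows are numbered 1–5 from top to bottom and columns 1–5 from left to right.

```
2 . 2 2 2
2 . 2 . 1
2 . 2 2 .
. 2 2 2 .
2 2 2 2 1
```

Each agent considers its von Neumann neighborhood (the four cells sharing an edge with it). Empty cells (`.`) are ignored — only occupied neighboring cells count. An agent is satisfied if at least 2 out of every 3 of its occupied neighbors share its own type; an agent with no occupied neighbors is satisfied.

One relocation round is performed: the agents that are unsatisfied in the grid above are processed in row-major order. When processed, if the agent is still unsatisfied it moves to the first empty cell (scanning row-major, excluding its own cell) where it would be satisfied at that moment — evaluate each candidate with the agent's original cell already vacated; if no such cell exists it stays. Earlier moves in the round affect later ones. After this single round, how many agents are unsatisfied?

Initially unsatisfied (in order): (1,5), (2,5), (5,5).
  (1,5) → (1,2).
  (2,5): now satisfied by earlier moves; stays.
  (5,5): no empty cell satisfies it; stays.
Resulting grid:
2 2 2 2 .
2 . 2 . 1
2 . 2 2 .
. 2 2 2 .
2 2 2 2 1
Unsatisfied now: (5,5).

1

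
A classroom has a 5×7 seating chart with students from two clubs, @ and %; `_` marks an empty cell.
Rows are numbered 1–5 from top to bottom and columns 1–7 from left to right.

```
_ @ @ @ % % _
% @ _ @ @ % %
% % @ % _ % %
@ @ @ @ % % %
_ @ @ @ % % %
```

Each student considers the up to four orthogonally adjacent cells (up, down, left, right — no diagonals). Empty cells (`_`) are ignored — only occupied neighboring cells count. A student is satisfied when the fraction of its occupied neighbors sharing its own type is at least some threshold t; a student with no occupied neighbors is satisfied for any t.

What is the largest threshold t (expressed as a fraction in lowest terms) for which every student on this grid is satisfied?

0/1

Row 1: (1,2)@ 2/2 · (1,3)@ 2/2 · (1,4)@ 2/3 · (1,5)% 1/3 · (1,6)% 2/2
Row 2: (2,1)% 1/2 · (2,2)@ 1/3 · (2,4)@ 2/3 · (2,5)@ 1/3 · (2,6)% 3/4 · (2,7)% 2/2
Row 3: (3,1)% 2/3 · (3,2)% 1/4 · (3,3)@ 1/3 · (3,4)% 0/3 · (3,6)% 3/3 · (3,7)% 3/3
Row 4: (4,1)@ 1/2 · (4,2)@ 3/4 · (4,3)@ 4/4 · (4,4)@ 2/4 · (4,5)% 2/3 · (4,6)% 4/4 · (4,7)% 3/3
Row 5: (5,2)@ 2/2 · (5,3)@ 3/3 · (5,4)@ 2/3 · (5,5)% 2/3 · (5,6)% 3/3 · (5,7)% 2/2
The smallest same-type fraction is 0/3 at (3,4), which reduces to 0/1. Any threshold above that leaves this student unsatisfied.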